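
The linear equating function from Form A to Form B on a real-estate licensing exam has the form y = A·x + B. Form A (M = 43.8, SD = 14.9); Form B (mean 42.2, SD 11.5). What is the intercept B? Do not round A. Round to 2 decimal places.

A = SD_Y / SD_X = 11.5 / 14.9 = 0.771812
B = M_Y − A·M_X = 42.2 − 0.771812 × 43.8 = 8.39

8.39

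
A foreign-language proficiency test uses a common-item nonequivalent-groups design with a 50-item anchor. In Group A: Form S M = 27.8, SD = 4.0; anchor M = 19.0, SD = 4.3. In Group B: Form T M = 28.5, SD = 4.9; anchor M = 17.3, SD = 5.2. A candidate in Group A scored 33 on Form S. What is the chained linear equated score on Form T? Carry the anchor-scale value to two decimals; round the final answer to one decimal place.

35.4

Form S → anchor (Group A): v = (4.3/4.0)(33 − 27.8) + 19.0 = 24.59
anchor → Form T (Group B): y = (4.9/5.2)(24.59 − 17.3) + 28.5 = 35.4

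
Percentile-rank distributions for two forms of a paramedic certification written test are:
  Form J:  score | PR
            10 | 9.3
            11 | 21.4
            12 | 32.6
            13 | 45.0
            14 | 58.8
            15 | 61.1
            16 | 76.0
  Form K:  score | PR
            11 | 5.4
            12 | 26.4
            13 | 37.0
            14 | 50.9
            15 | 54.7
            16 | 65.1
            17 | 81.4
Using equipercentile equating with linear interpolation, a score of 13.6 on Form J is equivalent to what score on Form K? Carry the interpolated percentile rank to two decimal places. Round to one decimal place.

PR of 13.6 on Form J: 45.0 + (13.6 − 13)/(14 − 13) × (58.8 − 45.0) = 53.28
On Form K, PR 53.28 falls between score 14 (PR 50.9) and 15 (PR 54.7).
Interpolate: 14 + (53.28 − 50.9)/(54.7 − 50.9) × (15 − 14) = 14.6

14.6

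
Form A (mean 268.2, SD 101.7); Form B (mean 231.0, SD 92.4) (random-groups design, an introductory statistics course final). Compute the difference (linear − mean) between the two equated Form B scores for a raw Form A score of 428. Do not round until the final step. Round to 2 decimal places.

Mean-equated: 428 + (231.0 − 268.2) = 390.80
Linear-equated: (92.4/101.7)(428 − 268.2) + 231.0 = 376.187
Difference = 376.187 − 390.80 = -14.61

-14.61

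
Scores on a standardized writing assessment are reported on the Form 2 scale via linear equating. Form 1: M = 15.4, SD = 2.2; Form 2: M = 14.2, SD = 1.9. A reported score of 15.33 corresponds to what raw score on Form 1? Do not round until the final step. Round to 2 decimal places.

16.71

Invert y = (SD_Y/SD_X)(x − M_X) + M_Y:
x = (SD_X/SD_Y)(y − M_Y) + M_X = (2.2/1.9)(15.33 − 14.2) + 15.4
x = 1.157895 × 1.130 + 15.4 = 16.71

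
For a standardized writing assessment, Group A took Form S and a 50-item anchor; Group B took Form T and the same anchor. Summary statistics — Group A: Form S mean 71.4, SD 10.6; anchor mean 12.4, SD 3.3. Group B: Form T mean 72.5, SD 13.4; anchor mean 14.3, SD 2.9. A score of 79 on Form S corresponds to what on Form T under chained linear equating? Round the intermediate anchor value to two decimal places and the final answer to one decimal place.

74.7

Form S → anchor (Group A): v = (3.3/10.6)(79 − 71.4) + 12.4 = 14.77
anchor → Form T (Group B): y = (13.4/2.9)(14.77 − 14.3) + 72.5 = 74.7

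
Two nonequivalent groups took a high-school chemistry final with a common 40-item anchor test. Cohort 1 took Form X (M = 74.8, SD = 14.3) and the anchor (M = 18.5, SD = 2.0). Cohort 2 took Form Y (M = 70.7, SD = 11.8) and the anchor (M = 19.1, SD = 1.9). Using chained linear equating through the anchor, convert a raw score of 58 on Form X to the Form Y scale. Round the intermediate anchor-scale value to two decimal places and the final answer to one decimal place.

52.4

Form X → anchor (Cohort 1): v = (2.0/14.3)(58 − 74.8) + 18.5 = 16.15
anchor → Form Y (Cohort 2): y = (11.8/1.9)(16.15 − 19.1) + 70.7 = 52.4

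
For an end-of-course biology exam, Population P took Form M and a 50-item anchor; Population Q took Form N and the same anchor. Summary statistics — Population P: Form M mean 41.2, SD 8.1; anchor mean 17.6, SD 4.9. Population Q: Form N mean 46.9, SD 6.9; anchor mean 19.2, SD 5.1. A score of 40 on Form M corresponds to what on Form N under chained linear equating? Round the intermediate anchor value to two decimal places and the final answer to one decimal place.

43.7

Form M → anchor (Population P): v = (4.9/8.1)(40 − 41.2) + 17.6 = 16.87
anchor → Form N (Population Q): y = (6.9/5.1)(16.87 − 19.2) + 46.9 = 43.7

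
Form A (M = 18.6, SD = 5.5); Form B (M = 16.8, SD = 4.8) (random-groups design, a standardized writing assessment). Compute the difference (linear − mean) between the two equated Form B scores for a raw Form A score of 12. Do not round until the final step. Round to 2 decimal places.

0.84

Mean-equated: 12 + (16.8 − 18.6) = 10.20
Linear-equated: (4.8/5.5)(12 − 18.6) + 16.8 = 11.040
Difference = 11.040 − 10.20 = 0.84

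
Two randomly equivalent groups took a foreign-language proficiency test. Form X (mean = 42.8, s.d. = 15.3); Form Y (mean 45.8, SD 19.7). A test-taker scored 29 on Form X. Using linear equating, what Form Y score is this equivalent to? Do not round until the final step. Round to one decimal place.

28.0

Linear equating: y = (SD_Y/SD_X)(x − M_X) + M_Y
y = (19.7/15.3)(29 − 42.8) + 45.8
y = 1.287582 × -13.8 + 45.8 = -17.7686 + 45.8 = 28.0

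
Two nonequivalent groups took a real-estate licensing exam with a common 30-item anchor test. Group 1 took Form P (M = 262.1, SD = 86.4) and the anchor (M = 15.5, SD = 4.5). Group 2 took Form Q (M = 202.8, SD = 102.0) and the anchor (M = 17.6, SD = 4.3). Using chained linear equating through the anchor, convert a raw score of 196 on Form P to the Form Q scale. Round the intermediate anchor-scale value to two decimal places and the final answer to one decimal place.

Form P → anchor (Group 1): v = (4.5/86.4)(196 − 262.1) + 15.5 = 12.06
anchor → Form Q (Group 2): y = (102.0/4.3)(12.06 − 17.6) + 202.8 = 71.4

71.4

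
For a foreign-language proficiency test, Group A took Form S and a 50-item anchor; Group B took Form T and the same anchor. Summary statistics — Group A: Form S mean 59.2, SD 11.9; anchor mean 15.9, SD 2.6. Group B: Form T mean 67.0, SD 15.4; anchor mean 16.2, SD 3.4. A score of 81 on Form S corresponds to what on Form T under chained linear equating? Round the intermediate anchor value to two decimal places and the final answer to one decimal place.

87.2

Form S → anchor (Group A): v = (2.6/11.9)(81 − 59.2) + 15.9 = 20.66
anchor → Form T (Group B): y = (15.4/3.4)(20.66 − 16.2) + 67.0 = 87.2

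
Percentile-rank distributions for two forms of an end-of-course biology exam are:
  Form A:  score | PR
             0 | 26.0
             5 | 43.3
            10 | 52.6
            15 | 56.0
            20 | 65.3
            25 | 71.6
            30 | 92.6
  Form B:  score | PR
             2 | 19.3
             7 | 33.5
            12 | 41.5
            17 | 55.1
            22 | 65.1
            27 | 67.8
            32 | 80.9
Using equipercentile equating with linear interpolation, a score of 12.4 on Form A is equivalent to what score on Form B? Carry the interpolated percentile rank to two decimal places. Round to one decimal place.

PR of 12.4 on Form A: 52.6 + (12.4 − 10)/(15 − 10) × (56.0 − 52.6) = 54.23
On Form B, PR 54.23 falls between score 12 (PR 41.5) and 17 (PR 55.1).
Interpolate: 12 + (54.23 − 41.5)/(55.1 − 41.5) × (17 − 12) = 16.7

16.7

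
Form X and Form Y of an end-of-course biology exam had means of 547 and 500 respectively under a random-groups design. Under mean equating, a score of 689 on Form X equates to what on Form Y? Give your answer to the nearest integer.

Mean equating: y = x + (M_Y − M_X) = 689 + (500 − 547) = 642

642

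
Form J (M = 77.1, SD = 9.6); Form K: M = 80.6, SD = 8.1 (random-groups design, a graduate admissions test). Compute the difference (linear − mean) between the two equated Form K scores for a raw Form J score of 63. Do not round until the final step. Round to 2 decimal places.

2.20

Mean-equated: 63 + (80.6 − 77.1) = 66.50
Linear-equated: (8.1/9.6)(63 − 77.1) + 80.6 = 68.703
Difference = 68.703 − 66.50 = 2.20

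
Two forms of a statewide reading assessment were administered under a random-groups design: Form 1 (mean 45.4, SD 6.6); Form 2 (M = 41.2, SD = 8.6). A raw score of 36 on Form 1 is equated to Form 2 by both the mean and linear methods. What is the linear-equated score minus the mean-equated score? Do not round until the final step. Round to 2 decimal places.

Mean-equated: 36 + (41.2 − 45.4) = 31.80
Linear-equated: (8.6/6.6)(36 − 45.4) + 41.2 = 28.952
Difference = 28.952 − 31.80 = -2.85

-2.85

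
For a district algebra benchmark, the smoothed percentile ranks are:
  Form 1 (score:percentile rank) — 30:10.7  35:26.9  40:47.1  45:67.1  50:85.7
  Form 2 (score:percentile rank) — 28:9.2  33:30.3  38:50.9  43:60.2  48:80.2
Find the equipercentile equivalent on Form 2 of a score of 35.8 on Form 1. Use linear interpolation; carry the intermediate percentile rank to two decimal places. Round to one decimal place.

33.0

PR of 35.8 on Form 1: 26.9 + (35.8 − 35)/(40 − 35) × (47.1 − 26.9) = 30.13
On Form 2, PR 30.13 falls between score 28 (PR 9.2) and 33 (PR 30.3).
Interpolate: 28 + (30.13 − 9.2)/(30.3 − 9.2) × (33 − 28) = 33.0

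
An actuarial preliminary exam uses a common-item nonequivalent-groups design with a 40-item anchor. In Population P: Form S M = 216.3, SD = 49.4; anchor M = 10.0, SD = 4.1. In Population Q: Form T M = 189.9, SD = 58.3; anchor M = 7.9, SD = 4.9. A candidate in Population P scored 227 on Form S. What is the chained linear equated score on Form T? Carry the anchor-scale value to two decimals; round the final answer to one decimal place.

225.5

Form S → anchor (Population P): v = (4.1/49.4)(227 − 216.3) + 10.0 = 10.89
anchor → Form T (Population Q): y = (58.3/4.9)(10.89 − 7.9) + 189.9 = 225.5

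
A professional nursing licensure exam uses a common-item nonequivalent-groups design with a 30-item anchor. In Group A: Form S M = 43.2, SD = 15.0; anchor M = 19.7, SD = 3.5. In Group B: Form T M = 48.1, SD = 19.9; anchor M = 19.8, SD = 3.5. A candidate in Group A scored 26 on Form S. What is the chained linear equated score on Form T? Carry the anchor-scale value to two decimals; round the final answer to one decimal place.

24.7

Form S → anchor (Group A): v = (3.5/15.0)(26 − 43.2) + 19.7 = 15.69
anchor → Form T (Group B): y = (19.9/3.5)(15.69 − 19.8) + 48.1 = 24.7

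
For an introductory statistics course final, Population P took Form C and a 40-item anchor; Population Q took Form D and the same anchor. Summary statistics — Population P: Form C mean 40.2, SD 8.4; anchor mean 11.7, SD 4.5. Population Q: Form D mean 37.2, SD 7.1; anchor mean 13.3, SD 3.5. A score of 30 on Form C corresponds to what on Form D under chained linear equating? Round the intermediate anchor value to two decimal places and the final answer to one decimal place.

Form C → anchor (Population P): v = (4.5/8.4)(30 − 40.2) + 11.7 = 6.24
anchor → Form D (Population Q): y = (7.1/3.5)(6.24 − 13.3) + 37.2 = 22.9

22.9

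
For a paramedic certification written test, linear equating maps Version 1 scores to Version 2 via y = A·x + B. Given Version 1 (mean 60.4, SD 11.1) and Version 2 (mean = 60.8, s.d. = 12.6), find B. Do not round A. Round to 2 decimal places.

-7.76

A = SD_Y / SD_X = 12.6 / 11.1 = 1.135135
B = M_Y − A·M_X = 60.8 − 1.135135 × 60.4 = -7.76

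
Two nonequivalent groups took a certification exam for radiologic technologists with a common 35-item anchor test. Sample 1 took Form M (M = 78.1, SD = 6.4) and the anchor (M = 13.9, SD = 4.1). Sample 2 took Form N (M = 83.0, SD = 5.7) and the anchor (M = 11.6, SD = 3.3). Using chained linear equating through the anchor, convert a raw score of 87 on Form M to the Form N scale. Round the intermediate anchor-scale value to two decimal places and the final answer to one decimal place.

Form M → anchor (Sample 1): v = (4.1/6.4)(87 − 78.1) + 13.9 = 19.60
anchor → Form N (Sample 2): y = (5.7/3.3)(19.60 − 11.6) + 83.0 = 96.8

96.8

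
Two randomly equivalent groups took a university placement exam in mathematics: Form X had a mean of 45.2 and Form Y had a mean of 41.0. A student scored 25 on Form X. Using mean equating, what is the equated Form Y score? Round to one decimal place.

Mean equating: y = x + (M_Y − M_X) = 25 + (41.0 − 45.2) = 20.8

20.8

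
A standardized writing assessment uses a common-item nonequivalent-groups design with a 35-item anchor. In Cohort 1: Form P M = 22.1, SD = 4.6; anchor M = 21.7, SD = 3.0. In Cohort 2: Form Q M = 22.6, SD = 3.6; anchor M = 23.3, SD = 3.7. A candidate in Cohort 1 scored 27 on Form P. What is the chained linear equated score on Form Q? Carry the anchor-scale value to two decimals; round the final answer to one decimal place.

Form P → anchor (Cohort 1): v = (3.0/4.6)(27 − 22.1) + 21.7 = 24.90
anchor → Form Q (Cohort 2): y = (3.6/3.7)(24.90 − 23.3) + 22.6 = 24.2

24.2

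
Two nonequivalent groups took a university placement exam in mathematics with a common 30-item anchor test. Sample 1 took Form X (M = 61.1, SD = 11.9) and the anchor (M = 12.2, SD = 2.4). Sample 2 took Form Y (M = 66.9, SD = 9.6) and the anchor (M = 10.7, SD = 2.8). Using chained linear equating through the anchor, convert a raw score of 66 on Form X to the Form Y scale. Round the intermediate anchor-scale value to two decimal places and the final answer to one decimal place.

Form X → anchor (Sample 1): v = (2.4/11.9)(66 − 61.1) + 12.2 = 13.19
anchor → Form Y (Sample 2): y = (9.6/2.8)(13.19 − 10.7) + 66.9 = 75.4

75.4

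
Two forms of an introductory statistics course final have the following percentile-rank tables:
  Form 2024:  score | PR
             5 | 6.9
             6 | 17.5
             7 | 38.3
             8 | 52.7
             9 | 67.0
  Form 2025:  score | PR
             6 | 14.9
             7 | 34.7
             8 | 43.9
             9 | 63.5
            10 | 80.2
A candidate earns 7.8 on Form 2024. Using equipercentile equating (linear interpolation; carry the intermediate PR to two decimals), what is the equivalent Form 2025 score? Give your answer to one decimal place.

8.3

PR of 7.8 on Form 2024: 38.3 + (7.8 − 7)/(8 − 7) × (52.7 − 38.3) = 49.82
On Form 2025, PR 49.82 falls between score 8 (PR 43.9) and 9 (PR 63.5).
Interpolate: 8 + (49.82 − 43.9)/(63.5 − 43.9) × (9 − 8) = 8.3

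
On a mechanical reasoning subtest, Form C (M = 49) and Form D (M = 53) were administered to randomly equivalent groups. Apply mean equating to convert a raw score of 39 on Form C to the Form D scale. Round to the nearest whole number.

Mean equating: y = x + (M_Y − M_X) = 39 + (53 − 49) = 43

43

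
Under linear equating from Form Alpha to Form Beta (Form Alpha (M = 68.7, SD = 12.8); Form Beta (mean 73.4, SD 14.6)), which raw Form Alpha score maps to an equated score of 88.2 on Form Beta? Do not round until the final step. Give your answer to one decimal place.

81.7

Invert y = (SD_Y/SD_X)(x − M_X) + M_Y:
x = (SD_X/SD_Y)(y − M_Y) + M_X = (12.8/14.6)(88.2 − 73.4) + 68.7
x = 0.876712 × 14.800 + 68.7 = 81.7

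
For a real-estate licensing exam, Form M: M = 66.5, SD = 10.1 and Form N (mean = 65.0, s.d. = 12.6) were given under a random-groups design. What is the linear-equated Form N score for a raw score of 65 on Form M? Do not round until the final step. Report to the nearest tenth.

Linear equating: y = (SD_Y/SD_X)(x − M_X) + M_Y
y = (12.6/10.1)(65 − 66.5) + 65.0
y = 1.247525 × -1.5 + 65.0 = -1.8713 + 65.0 = 63.1

63.1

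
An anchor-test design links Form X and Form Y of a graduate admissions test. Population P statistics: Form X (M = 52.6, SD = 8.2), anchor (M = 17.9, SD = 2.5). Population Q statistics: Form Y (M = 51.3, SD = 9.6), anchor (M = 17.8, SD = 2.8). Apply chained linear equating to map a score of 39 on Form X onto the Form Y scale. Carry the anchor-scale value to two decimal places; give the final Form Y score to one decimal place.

37.4

Form X → anchor (Population P): v = (2.5/8.2)(39 − 52.6) + 17.9 = 13.75
anchor → Form Y (Population Q): y = (9.6/2.8)(13.75 − 17.8) + 51.3 = 37.4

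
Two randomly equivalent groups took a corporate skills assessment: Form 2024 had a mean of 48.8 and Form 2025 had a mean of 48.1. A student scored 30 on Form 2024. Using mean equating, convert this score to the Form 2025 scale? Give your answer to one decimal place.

29.3

Mean equating: y = x + (M_Y − M_X) = 30 + (48.1 − 48.8) = 29.3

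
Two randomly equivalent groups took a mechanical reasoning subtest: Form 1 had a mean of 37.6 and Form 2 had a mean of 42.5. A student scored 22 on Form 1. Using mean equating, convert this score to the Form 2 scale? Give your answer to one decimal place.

26.9

Mean equating: y = x + (M_Y − M_X) = 22 + (42.5 − 37.6) = 26.9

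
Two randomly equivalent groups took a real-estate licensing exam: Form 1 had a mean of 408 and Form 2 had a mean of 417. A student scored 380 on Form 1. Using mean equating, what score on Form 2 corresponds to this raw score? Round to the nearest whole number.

Mean equating: y = x + (M_Y − M_X) = 380 + (417 − 408) = 389

389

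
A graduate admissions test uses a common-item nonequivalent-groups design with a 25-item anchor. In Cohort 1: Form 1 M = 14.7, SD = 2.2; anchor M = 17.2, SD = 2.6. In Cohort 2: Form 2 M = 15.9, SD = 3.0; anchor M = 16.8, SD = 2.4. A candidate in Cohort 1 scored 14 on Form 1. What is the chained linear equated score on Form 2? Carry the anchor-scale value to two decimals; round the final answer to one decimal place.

Form 1 → anchor (Cohort 1): v = (2.6/2.2)(14 − 14.7) + 17.2 = 16.37
anchor → Form 2 (Cohort 2): y = (3.0/2.4)(16.37 − 16.8) + 15.9 = 15.4

15.4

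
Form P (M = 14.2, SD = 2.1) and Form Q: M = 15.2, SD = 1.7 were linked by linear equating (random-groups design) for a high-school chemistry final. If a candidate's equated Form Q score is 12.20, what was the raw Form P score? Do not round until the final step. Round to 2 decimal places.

10.49

Invert y = (SD_Y/SD_X)(x − M_X) + M_Y:
x = (SD_X/SD_Y)(y − M_Y) + M_X = (2.1/1.7)(12.20 − 15.2) + 14.2
x = 1.235294 × -3.000 + 14.2 = 10.49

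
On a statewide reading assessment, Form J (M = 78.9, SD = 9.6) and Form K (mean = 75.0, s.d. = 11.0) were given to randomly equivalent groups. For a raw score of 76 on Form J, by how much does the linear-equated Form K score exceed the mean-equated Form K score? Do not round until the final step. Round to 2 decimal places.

Mean-equated: 76 + (75.0 − 78.9) = 72.10
Linear-equated: (11.0/9.6)(76 − 78.9) + 75.0 = 71.677
Difference = 71.677 − 72.10 = -0.42

-0.42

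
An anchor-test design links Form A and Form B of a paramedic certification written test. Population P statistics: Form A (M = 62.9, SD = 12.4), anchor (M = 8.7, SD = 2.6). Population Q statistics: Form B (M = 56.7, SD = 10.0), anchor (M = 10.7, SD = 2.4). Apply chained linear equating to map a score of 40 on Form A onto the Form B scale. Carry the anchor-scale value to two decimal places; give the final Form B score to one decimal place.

28.4

Form A → anchor (Population P): v = (2.6/12.4)(40 − 62.9) + 8.7 = 3.90
anchor → Form B (Population Q): y = (10.0/2.4)(3.90 − 10.7) + 56.7 = 28.4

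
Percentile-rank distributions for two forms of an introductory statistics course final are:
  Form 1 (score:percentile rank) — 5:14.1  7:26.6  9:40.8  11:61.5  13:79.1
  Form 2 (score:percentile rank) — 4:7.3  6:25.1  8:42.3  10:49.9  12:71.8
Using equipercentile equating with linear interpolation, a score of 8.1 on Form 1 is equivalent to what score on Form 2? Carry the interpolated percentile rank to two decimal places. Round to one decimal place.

7.1

PR of 8.1 on Form 1: 26.6 + (8.1 − 7)/(9 − 7) × (40.8 − 26.6) = 34.41
On Form 2, PR 34.41 falls between score 6 (PR 25.1) and 8 (PR 42.3).
Interpolate: 6 + (34.41 − 25.1)/(42.3 − 25.1) × (8 − 6) = 7.1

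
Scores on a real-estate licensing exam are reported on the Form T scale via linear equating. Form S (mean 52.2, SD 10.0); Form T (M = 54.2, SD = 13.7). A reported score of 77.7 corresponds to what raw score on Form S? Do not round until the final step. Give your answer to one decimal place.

69.4

Invert y = (SD_Y/SD_X)(x − M_X) + M_Y:
x = (SD_X/SD_Y)(y − M_Y) + M_X = (10.0/13.7)(77.7 − 54.2) + 52.2
x = 0.729927 × 23.500 + 52.2 = 69.4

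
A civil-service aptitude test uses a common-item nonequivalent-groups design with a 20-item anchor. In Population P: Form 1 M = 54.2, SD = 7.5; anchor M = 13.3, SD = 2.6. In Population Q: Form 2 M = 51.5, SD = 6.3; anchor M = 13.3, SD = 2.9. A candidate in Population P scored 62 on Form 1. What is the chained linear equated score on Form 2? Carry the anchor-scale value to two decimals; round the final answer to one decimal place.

57.4

Form 1 → anchor (Population P): v = (2.6/7.5)(62 − 54.2) + 13.3 = 16.00
anchor → Form 2 (Population Q): y = (6.3/2.9)(16.00 − 13.3) + 51.5 = 57.4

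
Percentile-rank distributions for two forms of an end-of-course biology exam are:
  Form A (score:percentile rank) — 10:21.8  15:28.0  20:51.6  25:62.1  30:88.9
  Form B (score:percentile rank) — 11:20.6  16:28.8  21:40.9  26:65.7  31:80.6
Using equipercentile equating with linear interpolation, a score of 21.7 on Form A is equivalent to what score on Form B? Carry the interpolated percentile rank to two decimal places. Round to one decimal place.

PR of 21.7 on Form A: 51.6 + (21.7 − 20)/(25 − 20) × (62.1 − 51.6) = 55.17
On Form B, PR 55.17 falls between score 21 (PR 40.9) and 26 (PR 65.7).
Interpolate: 21 + (55.17 − 40.9)/(65.7 − 40.9) × (26 − 21) = 23.9

23.9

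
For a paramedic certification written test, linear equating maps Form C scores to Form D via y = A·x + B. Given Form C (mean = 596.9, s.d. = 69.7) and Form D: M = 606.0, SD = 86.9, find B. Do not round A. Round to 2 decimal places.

-138.20

A = SD_Y / SD_X = 86.9 / 69.7 = 1.246772
B = M_Y − A·M_X = 606.0 − 1.246772 × 596.9 = -138.20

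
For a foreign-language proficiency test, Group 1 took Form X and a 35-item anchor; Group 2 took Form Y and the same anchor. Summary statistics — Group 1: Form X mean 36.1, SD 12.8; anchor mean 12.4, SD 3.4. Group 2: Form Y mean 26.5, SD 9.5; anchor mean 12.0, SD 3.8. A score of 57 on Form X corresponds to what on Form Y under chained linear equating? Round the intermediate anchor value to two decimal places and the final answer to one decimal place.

Form X → anchor (Group 1): v = (3.4/12.8)(57 − 36.1) + 12.4 = 17.95
anchor → Form Y (Group 2): y = (9.5/3.8)(17.95 − 12.0) + 26.5 = 41.4

41.4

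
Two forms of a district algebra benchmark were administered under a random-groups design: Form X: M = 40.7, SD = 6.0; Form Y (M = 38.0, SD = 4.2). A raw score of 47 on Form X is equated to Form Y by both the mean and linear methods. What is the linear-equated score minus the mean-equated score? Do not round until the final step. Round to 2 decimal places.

-1.89

Mean-equated: 47 + (38.0 − 40.7) = 44.30
Linear-equated: (4.2/6.0)(47 − 40.7) + 38.0 = 42.410
Difference = 42.410 − 44.30 = -1.89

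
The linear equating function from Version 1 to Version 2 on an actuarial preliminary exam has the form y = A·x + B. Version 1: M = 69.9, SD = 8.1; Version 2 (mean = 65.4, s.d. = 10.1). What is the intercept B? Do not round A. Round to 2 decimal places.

A = SD_Y / SD_X = 10.1 / 8.1 = 1.246914
B = M_Y − A·M_X = 65.4 − 1.246914 × 69.9 = -21.76

-21.76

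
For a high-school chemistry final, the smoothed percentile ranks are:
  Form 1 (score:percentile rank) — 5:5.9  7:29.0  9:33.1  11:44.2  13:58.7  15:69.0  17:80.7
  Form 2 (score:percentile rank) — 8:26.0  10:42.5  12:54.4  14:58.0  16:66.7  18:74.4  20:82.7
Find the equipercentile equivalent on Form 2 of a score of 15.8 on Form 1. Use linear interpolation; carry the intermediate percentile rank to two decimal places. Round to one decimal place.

PR of 15.8 on Form 1: 69.0 + (15.8 − 15)/(17 − 15) × (80.7 − 69.0) = 73.68
On Form 2, PR 73.68 falls between score 16 (PR 66.7) and 18 (PR 74.4).
Interpolate: 16 + (73.68 − 66.7)/(74.4 − 66.7) × (18 − 16) = 17.8

17.8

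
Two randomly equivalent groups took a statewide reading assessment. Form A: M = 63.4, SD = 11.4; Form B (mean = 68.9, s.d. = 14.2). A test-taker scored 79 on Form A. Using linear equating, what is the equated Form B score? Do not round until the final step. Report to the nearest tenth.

88.3

Linear equating: y = (SD_Y/SD_X)(x − M_X) + M_Y
y = (14.2/11.4)(79 − 63.4) + 68.9
y = 1.245614 × 15.6 + 68.9 = 19.4316 + 68.9 = 88.3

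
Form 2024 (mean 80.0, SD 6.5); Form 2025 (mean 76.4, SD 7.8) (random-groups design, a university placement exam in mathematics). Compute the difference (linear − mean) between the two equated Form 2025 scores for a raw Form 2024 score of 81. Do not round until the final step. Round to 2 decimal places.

0.20

Mean-equated: 81 + (76.4 − 80.0) = 77.40
Linear-equated: (7.8/6.5)(81 − 80.0) + 76.4 = 77.600
Difference = 77.600 − 77.40 = 0.20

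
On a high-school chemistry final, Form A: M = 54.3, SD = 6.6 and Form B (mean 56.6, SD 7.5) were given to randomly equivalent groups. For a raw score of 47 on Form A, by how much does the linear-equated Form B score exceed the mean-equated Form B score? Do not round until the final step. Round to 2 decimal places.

Mean-equated: 47 + (56.6 − 54.3) = 49.30
Linear-equated: (7.5/6.6)(47 − 54.3) + 56.6 = 48.305
Difference = 48.305 − 49.30 = -1.00

-1.00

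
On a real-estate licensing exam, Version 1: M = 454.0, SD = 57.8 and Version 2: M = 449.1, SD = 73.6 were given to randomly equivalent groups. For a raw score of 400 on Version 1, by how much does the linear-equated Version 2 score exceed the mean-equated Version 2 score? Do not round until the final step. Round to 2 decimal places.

-14.76

Mean-equated: 400 + (449.1 − 454.0) = 395.10
Linear-equated: (73.6/57.8)(400 − 454.0) + 449.1 = 380.339
Difference = 380.339 − 395.10 = -14.76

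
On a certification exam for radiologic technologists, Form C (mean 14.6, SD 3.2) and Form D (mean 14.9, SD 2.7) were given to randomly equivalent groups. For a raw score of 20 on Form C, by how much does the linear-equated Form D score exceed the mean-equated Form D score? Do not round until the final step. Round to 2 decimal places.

-0.84

Mean-equated: 20 + (14.9 − 14.6) = 20.30
Linear-equated: (2.7/3.2)(20 − 14.6) + 14.9 = 19.456
Difference = 19.456 − 20.30 = -0.84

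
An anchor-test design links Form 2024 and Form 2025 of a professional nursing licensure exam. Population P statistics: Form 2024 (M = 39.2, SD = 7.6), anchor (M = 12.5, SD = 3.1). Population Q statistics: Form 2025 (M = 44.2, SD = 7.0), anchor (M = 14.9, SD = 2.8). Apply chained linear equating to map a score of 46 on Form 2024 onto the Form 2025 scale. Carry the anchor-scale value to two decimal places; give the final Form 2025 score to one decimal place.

Form 2024 → anchor (Population P): v = (3.1/7.6)(46 − 39.2) + 12.5 = 15.27
anchor → Form 2025 (Population Q): y = (7.0/2.8)(15.27 − 14.9) + 44.2 = 45.1

45.1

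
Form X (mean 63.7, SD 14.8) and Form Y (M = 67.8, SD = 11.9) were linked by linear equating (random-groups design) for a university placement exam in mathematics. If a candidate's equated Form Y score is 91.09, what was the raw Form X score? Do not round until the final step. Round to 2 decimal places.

92.67

Invert y = (SD_Y/SD_X)(x − M_X) + M_Y:
x = (SD_X/SD_Y)(y − M_Y) + M_X = (14.8/11.9)(91.09 − 67.8) + 63.7
x = 1.243697 × 23.290 + 63.7 = 92.67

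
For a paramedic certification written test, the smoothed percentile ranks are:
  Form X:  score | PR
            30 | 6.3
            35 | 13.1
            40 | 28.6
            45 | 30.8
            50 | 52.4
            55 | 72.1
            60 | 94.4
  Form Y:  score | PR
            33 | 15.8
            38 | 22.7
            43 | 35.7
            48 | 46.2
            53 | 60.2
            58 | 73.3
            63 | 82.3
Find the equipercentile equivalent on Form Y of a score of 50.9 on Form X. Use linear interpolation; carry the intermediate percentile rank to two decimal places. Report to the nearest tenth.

PR of 50.9 on Form X: 52.4 + (50.9 − 50)/(55 − 50) × (72.1 − 52.4) = 55.95
On Form Y, PR 55.95 falls between score 48 (PR 46.2) and 53 (PR 60.2).
Interpolate: 48 + (55.95 − 46.2)/(60.2 − 46.2) × (53 − 48) = 51.5

51.5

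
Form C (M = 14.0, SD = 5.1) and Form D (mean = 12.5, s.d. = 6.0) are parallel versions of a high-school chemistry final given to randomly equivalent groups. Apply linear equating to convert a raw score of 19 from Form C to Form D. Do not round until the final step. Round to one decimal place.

18.4

Linear equating: y = (SD_Y/SD_X)(x − M_X) + M_Y
y = (6.0/5.1)(19 − 14.0) + 12.5
y = 1.176471 × 5.0 + 12.5 = 5.8824 + 12.5 = 18.4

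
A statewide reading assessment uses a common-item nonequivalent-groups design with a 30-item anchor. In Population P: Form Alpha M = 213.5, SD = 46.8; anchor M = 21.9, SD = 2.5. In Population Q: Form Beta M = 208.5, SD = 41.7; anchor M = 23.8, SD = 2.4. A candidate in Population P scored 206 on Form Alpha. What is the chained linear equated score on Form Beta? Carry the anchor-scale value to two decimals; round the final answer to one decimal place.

168.5

Form Alpha → anchor (Population P): v = (2.5/46.8)(206 − 213.5) + 21.9 = 21.50
anchor → Form Beta (Population Q): y = (41.7/2.4)(21.50 − 23.8) + 208.5 = 168.5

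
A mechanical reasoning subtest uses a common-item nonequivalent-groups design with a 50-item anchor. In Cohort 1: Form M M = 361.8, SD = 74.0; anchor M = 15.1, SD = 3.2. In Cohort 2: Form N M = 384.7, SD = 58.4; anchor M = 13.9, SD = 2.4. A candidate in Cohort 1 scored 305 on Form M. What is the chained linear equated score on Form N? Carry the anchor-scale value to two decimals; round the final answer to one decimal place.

Form M → anchor (Cohort 1): v = (3.2/74.0)(305 − 361.8) + 15.1 = 12.64
anchor → Form N (Cohort 2): y = (58.4/2.4)(12.64 − 13.9) + 384.7 = 354.0

354.0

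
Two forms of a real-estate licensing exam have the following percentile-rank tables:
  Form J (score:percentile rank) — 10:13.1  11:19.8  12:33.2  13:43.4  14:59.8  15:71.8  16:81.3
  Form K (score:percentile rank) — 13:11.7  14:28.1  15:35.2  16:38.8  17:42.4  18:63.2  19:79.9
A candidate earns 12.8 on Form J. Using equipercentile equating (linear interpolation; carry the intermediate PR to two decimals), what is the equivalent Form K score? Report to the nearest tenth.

16.7

PR of 12.8 on Form J: 33.2 + (12.8 − 12)/(13 − 12) × (43.4 − 33.2) = 41.36
On Form K, PR 41.36 falls between score 16 (PR 38.8) and 17 (PR 42.4).
Interpolate: 16 + (41.36 − 38.8)/(42.4 − 38.8) × (17 − 16) = 16.7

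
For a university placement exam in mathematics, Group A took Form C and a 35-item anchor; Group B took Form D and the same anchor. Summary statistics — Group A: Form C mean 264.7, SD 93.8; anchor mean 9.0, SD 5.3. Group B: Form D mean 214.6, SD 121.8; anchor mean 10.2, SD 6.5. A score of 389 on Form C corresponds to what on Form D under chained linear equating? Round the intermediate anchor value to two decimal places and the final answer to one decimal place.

323.7

Form C → anchor (Group A): v = (5.3/93.8)(389 − 264.7) + 9.0 = 16.02
anchor → Form D (Group B): y = (121.8/6.5)(16.02 − 10.2) + 214.6 = 323.7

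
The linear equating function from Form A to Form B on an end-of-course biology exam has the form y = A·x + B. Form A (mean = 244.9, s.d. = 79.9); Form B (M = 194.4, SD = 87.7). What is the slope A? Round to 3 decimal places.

1.098

A = SD_Y / SD_X = 87.7 / 79.9 = 1.098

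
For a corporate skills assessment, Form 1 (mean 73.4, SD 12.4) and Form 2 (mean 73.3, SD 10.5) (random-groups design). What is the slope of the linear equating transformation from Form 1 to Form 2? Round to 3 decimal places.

A = SD_Y / SD_X = 10.5 / 12.4 = 0.847

0.847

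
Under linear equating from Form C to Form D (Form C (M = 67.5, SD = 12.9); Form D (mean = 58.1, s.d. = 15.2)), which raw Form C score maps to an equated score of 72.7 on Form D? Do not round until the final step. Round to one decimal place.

79.9

Invert y = (SD_Y/SD_X)(x − M_X) + M_Y:
x = (SD_X/SD_Y)(y − M_Y) + M_X = (12.9/15.2)(72.7 − 58.1) + 67.5
x = 0.848684 × 14.600 + 67.5 = 79.9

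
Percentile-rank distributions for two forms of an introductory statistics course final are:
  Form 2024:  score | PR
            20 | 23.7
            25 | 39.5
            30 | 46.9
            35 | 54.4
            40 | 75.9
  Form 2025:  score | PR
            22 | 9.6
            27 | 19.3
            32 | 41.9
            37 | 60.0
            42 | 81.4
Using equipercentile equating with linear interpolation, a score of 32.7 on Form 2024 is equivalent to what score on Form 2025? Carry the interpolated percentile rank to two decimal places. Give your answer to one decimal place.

PR of 32.7 on Form 2024: 46.9 + (32.7 − 30)/(35 − 30) × (54.4 − 46.9) = 50.95
On Form 2025, PR 50.95 falls between score 32 (PR 41.9) and 37 (PR 60.0).
Interpolate: 32 + (50.95 − 41.9)/(60.0 − 41.9) × (37 − 32) = 34.5

34.5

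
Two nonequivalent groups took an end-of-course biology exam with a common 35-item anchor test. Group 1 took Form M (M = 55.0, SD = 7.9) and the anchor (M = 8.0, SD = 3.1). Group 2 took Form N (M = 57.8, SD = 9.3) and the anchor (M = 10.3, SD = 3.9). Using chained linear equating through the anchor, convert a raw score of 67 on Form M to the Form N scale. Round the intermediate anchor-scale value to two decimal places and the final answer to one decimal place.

63.5

Form M → anchor (Group 1): v = (3.1/7.9)(67 − 55.0) + 8.0 = 12.71
anchor → Form N (Group 2): y = (9.3/3.9)(12.71 − 10.3) + 57.8 = 63.5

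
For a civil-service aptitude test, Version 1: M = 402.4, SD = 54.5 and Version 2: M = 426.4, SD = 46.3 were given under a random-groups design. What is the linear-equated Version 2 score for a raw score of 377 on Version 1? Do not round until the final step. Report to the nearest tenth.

Linear equating: y = (SD_Y/SD_X)(x − M_X) + M_Y
y = (46.3/54.5)(377 − 402.4) + 426.4
y = 0.849541 × -25.4 + 426.4 = -21.5783 + 426.4 = 404.8

404.8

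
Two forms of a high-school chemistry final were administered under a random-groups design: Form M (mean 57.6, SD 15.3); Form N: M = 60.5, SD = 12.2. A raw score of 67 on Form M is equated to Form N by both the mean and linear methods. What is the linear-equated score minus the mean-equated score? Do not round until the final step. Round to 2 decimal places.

Mean-equated: 67 + (60.5 − 57.6) = 69.90
Linear-equated: (12.2/15.3)(67 − 57.6) + 60.5 = 67.995
Difference = 67.995 − 69.90 = -1.90

-1.90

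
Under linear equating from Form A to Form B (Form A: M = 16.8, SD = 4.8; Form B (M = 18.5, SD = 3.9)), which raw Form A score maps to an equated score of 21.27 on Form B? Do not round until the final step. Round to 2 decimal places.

20.21

Invert y = (SD_Y/SD_X)(x − M_X) + M_Y:
x = (SD_X/SD_Y)(y − M_Y) + M_X = (4.8/3.9)(21.27 − 18.5) + 16.8
x = 1.230769 × 2.770 + 16.8 = 20.21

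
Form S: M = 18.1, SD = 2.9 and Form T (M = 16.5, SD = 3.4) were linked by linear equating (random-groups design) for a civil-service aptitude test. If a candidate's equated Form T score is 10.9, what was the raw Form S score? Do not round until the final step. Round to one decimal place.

13.3

Invert y = (SD_Y/SD_X)(x − M_X) + M_Y:
x = (SD_X/SD_Y)(y − M_Y) + M_X = (2.9/3.4)(10.9 − 16.5) + 18.1
x = 0.852941 × -5.600 + 18.1 = 13.3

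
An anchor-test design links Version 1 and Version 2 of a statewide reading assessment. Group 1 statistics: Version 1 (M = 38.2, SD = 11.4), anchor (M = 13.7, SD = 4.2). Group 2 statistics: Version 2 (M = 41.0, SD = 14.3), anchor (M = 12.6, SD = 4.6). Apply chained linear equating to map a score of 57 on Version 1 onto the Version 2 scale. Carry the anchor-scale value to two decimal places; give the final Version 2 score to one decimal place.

Version 1 → anchor (Group 1): v = (4.2/11.4)(57 − 38.2) + 13.7 = 20.63
anchor → Version 2 (Group 2): y = (14.3/4.6)(20.63 − 12.6) + 41.0 = 66.0

66.0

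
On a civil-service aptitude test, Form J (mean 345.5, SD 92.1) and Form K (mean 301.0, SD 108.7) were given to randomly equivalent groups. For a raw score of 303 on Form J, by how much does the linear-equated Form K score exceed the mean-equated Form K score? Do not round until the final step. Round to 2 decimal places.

Mean-equated: 303 + (301.0 − 345.5) = 258.50
Linear-equated: (108.7/92.1)(303 − 345.5) + 301.0 = 250.840
Difference = 250.840 − 258.50 = -7.66

-7.66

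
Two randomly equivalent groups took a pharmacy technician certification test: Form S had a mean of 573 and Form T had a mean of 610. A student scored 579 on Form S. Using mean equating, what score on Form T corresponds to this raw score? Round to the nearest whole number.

616

Mean equating: y = x + (M_Y − M_X) = 579 + (610 − 573) = 616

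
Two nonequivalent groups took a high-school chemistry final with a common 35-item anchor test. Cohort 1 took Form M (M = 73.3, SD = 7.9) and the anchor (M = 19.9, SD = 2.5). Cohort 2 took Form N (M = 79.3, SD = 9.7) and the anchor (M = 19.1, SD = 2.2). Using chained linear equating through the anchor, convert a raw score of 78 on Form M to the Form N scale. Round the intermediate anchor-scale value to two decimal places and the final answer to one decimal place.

Form M → anchor (Cohort 1): v = (2.5/7.9)(78 − 73.3) + 19.9 = 21.39
anchor → Form N (Cohort 2): y = (9.7/2.2)(21.39 − 19.1) + 79.3 = 89.4

89.4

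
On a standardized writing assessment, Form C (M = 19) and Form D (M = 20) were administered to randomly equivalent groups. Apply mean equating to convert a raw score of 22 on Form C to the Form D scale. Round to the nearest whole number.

23

Mean equating: y = x + (M_Y − M_X) = 22 + (20 − 19) = 23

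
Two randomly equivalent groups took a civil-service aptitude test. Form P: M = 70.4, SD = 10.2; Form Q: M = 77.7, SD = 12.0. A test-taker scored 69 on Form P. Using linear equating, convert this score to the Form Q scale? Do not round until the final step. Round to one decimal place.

Linear equating: y = (SD_Y/SD_X)(x − M_X) + M_Y
y = (12.0/10.2)(69 − 70.4) + 77.7
y = 1.176471 × -1.4 + 77.7 = -1.6471 + 77.7 = 76.1

76.1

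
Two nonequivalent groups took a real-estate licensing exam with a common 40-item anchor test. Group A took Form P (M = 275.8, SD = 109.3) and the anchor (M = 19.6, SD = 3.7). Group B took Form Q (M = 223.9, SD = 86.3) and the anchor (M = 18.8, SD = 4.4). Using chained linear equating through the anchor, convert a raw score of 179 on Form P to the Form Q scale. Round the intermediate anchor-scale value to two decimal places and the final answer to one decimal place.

Form P → anchor (Group A): v = (3.7/109.3)(179 − 275.8) + 19.6 = 16.32
anchor → Form Q (Group B): y = (86.3/4.4)(16.32 − 18.8) + 223.9 = 175.3

175.3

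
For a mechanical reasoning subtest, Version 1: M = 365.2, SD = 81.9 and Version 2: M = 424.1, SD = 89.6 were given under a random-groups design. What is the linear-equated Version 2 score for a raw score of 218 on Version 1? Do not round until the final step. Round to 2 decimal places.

263.06

Linear equating: y = (SD_Y/SD_X)(x − M_X) + M_Y
y = (89.6/81.9)(218 − 365.2) + 424.1
y = 1.094017 × -147.2 + 424.1 = -161.0393 + 424.1 = 263.06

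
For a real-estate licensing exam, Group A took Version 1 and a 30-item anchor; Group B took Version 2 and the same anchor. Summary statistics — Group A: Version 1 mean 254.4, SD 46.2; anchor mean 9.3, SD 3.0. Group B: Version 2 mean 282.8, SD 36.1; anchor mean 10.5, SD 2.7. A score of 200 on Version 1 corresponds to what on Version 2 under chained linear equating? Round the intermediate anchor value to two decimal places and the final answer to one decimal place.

219.6

Version 1 → anchor (Group A): v = (3.0/46.2)(200 − 254.4) + 9.3 = 5.77
anchor → Version 2 (Group B): y = (36.1/2.7)(5.77 − 10.5) + 282.8 = 219.6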